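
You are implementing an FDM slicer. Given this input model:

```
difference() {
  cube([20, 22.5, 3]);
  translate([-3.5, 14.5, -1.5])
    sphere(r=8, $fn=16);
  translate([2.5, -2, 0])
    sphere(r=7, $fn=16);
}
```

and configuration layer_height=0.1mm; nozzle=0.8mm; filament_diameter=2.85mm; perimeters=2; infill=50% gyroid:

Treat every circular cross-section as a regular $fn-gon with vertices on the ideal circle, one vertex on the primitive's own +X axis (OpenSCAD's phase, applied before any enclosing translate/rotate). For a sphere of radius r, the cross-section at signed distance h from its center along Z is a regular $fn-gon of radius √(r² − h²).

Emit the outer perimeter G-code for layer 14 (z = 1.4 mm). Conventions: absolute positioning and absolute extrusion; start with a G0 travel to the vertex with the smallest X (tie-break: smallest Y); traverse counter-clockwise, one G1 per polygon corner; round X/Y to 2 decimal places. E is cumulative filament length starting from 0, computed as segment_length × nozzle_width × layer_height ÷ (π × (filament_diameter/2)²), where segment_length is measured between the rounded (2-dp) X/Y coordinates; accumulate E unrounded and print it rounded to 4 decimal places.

At z = 1.4 mm: the cube (footprint 20×22.5) is included at this height; the r=8 sphere at (-3.5, 14.5) slices to a regular 16-gon of circumradius 7.456 (√(r²−h²) with h=2.9 from center); the r=7 sphere at (2.5, -2) slices to a regular 16-gon of circumradius 6.859 (√(r²−h²) with h=1.4 from center); After the difference (first − rest): starting from the 20×22.5 cube, the r=8 sphere at (-3.5, 14.5) partially overlaps it — only the 35.54 mm² overlap (of its 170.19 mm²) is removed, clipping the outline; the r=7 sphere at (2.5, -2) partially overlaps it — only the 34.21 mm² overlap (of its 144.01 mm²) is removed, clipping the outline — 1 connected region. The outline is a single polygon with 16 vertices. Extrusion per mm of travel: 0.8 × 0.1 / (π × 1.425²) = 0.012540. Accumulating E over each segment gives final E = 1.0770.

G0 X0.00 Y4.36 Z1.40
G1 X2.50 Y4.86 E0.0320
G1 X5.12 Y4.34 E0.0655
G1 X7.35 Y2.85 E0.0991
G1 X8.84 Y0.62 E0.1327
G1 X8.96 Y0.00 E0.1407
G1 X20.00 Y0.00 E0.2791
G1 X20.00 Y22.50 E0.5613
G1 X0.00 Y22.50 E0.8121
G1 X0.00 Y20.96 E0.8314
G1 X1.77 Y19.77 E0.8581
G1 X3.39 Y17.35 E0.8946
G1 X3.96 Y14.50 E0.9311
G1 X3.39 Y11.65 E0.9675
G1 X1.77 Y9.23 E1.0041
G1 X0.00 Y8.04 E1.0308
G1 X0.00 Y4.36 E1.0770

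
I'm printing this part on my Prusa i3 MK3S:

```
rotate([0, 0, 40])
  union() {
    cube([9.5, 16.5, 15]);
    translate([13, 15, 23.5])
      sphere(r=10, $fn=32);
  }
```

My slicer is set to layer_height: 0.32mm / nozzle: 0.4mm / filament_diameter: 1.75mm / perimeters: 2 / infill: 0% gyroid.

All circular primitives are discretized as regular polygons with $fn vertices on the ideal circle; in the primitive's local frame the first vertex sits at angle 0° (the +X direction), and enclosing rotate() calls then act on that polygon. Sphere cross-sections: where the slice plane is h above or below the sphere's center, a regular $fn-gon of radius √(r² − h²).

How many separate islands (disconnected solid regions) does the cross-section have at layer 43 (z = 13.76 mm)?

At z = 13.76 mm: the cube (footprint 9.5×16.5) is included at this height; the r=10 sphere at (13, 15) contributes a regular 32-gon of circumradius √(10²−9.74²) = 2.265; Merging all regions: the 2 present regions are separate (no shared area or edge), so areas and boundary lengths simply add and each stays a separate island — 2 connected regions; (whole slice rotated 40° about Z — lengths, areas and connectivity unchanged). Overall, the cross-section has 2 separate islands. Island count = 2.

2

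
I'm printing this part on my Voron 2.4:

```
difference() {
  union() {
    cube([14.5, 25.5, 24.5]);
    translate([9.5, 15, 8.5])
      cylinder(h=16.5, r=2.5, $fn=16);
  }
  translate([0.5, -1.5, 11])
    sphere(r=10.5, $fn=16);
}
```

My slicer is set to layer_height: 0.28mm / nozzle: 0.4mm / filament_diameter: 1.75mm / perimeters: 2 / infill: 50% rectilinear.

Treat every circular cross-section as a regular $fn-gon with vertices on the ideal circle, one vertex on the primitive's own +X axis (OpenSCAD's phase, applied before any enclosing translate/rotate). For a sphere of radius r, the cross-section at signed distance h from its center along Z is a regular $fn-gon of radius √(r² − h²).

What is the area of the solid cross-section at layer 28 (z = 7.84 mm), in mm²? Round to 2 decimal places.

At z = 7.84 mm: the 14.5×25.5 cube contributes its full rectangle (area 369.75 mm²); the cylinder at (9.5, 15) does not reach this height (z outside [8.5, 25]); Merging all regions: only the 14.5×25.5 cube is present, so the union is just that shape — area = 369.75 mm²; the r=10.5 sphere at (0.5, -1.5) contributes a regular 16-gon of circumradius √(10.5²−3.16²) = 10.013 (area = (16/2)·10.013²·sin(360°/16) = 306.96 mm²); Taking the first minus the rest: starting from that combined region (369.75 mm²), the r=10.5 sphere at (0.5, -1.5) partially overlaps it — only the 66.17 mm² overlap (of its 306.96 mm²) is removed, clipping the outline — area = 303.58 mm². Overall, the cross-section is a single solid region. Net area = 303.58 mm².

303.58 mm²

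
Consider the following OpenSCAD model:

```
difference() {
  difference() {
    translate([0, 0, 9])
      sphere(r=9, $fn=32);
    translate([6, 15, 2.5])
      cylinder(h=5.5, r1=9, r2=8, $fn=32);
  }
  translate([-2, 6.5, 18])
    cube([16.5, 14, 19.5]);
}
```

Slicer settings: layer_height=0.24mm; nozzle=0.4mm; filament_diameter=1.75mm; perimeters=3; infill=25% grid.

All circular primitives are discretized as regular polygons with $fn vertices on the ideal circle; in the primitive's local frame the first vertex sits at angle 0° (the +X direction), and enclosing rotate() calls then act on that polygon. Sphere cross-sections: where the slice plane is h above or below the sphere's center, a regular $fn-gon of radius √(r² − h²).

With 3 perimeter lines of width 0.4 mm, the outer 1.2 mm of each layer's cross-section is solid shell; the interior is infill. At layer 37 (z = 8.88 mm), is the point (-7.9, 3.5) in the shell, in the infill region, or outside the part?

shell

At z = 8.88 mm: the r=9 sphere contributes a regular 32-gon of circumradius √(9²−0.12²) = 8.999; the cone at (6, 15) is absent (z outside [2.5, 8]); Taking the first minus the rest: none of the subtracted shapes is present at this height, so the r=9 sphere is unchanged — 1 connected region; the cube at (-2, 6.5) does not reach this height (z outside [18, 37.5]); After the difference (first − rest): none of the subtracted shapes is present at this height, so the result so far is unchanged — 1 connected region. Overall, the cross-section is a single solid region. The nearest boundary edge runs (-7.48, 5.00)→(-8.31, 3.44); distance from the point to it = 0.34 mm. The point is inside the cross-section, 0.34 mm from the nearest boundary — within the 1.2 mm shell band (3 × 0.4).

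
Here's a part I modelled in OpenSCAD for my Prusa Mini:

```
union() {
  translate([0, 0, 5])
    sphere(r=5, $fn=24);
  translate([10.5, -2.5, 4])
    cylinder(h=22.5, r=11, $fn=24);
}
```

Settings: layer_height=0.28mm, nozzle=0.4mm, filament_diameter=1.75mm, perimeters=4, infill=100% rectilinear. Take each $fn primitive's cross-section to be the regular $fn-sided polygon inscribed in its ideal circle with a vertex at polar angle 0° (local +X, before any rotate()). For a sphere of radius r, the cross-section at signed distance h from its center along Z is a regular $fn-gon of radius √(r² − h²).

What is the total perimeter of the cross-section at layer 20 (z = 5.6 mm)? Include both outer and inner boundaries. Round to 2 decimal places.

At z = 5.6 mm: the r=5 sphere slices to a regular 24-gon of circumradius 4.964 (√(r²−h²) with h=0.6 from center) (perimeter = 2·24·4.964·sin(180°/24) = 31.10 mm); the cylinder at (10.5, -2.5): section is a regular 24-gon, circumradius r=11 (perimeter = 2·24·11.000·sin(180°/24) = 68.92 mm); Combining (union): the regions partially overlap (shared area 35.95 mm²), so the edge portions inside another operand are dropped and the merged outline is re-measured after clipping — boundary = 76.41 mm. Overall, the cross-section is a single solid region. Total boundary length (outer) = 76.41 mm.

76.41 mm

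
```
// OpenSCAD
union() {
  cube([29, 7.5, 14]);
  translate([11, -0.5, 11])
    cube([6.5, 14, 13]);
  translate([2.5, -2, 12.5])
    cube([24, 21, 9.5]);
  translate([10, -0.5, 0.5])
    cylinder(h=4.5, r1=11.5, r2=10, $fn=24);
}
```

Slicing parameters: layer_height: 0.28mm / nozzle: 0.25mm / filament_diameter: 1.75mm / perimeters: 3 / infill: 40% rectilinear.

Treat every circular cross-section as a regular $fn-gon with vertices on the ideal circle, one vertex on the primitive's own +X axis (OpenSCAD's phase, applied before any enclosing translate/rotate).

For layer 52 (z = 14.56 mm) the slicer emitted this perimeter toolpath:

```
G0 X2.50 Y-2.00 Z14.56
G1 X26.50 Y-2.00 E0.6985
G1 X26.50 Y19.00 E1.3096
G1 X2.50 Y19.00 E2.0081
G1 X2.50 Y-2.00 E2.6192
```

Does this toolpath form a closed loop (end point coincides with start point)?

yes

Start point (G0): (2.50, -2.00). End point (last G1): the path returns to the start — closed.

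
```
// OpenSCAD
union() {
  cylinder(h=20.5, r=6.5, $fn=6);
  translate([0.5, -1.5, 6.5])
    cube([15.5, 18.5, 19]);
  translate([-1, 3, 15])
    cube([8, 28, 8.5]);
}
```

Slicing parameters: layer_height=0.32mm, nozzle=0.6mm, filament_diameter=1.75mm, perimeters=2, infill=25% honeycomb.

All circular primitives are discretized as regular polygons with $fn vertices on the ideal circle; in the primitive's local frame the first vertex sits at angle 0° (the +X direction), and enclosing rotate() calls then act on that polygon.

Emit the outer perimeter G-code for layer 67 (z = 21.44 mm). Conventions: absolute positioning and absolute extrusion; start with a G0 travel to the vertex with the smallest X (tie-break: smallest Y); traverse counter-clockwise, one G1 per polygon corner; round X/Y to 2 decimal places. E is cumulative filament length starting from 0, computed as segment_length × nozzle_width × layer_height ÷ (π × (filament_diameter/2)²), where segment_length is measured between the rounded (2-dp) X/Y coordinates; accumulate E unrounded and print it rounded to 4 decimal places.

At z = 21.44 mm: the cylinder does not reach this height (z outside [0, 20.5]); the 15.5×18.5 cube at (0.5, -1.5) contributes its full rectangle; the 8×28 cube at (-1, 3) contributes its full rectangle; Taking the union: the regions partially overlap (shared area 91.00 mm²), so overlapping operands fuse into one piece — 1 connected region. The outline is a single polygon with 8 vertices. Extrusion per mm of travel: 0.6 × 0.32 / (π × 0.875²) = 0.079824. Accumulating E over each segment gives final E = 7.9026.

G0 X-1.00 Y3.00 Z21.44
G1 X0.50 Y3.00 E0.1197
G1 X0.50 Y-1.50 E0.4789
G1 X16.00 Y-1.50 E1.7162
G1 X16.00 Y17.00 E3.1930
G1 X7.00 Y17.00 E3.9114
G1 X7.00 Y31.00 E5.0289
G1 X-1.00 Y31.00 E5.6675
G1 X-1.00 Y3.00 E7.9026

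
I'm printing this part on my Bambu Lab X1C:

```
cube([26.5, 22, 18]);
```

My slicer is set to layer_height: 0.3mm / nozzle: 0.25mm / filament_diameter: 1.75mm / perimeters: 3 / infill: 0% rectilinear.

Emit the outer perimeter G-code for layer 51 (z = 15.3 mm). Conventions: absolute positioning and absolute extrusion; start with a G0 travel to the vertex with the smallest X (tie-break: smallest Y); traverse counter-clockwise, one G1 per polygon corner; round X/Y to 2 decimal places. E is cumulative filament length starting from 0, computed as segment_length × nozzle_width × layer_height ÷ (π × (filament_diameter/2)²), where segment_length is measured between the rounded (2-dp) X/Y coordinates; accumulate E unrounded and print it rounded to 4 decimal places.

At z = 15.3 mm: the 26.5×22 cube contributes its full rectangle. The outline is a single polygon with 4 vertices. Extrusion per mm of travel: 0.25 × 0.3 / (π × 0.875²) = 0.031181. Accumulating E over each segment gives final E = 3.0246.

G0 X0.00 Y0.00 Z15.30
G1 X26.50 Y0.00 E0.8263
G1 X26.50 Y22.00 E1.5123
G1 X0.00 Y22.00 E2.3386
G1 X0.00 Y0.00 E3.0246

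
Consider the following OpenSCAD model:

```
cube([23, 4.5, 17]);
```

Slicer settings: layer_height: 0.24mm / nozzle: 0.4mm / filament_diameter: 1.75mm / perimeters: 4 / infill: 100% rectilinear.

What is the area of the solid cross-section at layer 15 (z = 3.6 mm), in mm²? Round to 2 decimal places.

103.50 mm²

At z = 3.6 mm: the cube (footprint 23×4.5) is included at this height (area 103.50 mm²). Overall, the cross-section is a single solid region. Net area = 103.50 mm².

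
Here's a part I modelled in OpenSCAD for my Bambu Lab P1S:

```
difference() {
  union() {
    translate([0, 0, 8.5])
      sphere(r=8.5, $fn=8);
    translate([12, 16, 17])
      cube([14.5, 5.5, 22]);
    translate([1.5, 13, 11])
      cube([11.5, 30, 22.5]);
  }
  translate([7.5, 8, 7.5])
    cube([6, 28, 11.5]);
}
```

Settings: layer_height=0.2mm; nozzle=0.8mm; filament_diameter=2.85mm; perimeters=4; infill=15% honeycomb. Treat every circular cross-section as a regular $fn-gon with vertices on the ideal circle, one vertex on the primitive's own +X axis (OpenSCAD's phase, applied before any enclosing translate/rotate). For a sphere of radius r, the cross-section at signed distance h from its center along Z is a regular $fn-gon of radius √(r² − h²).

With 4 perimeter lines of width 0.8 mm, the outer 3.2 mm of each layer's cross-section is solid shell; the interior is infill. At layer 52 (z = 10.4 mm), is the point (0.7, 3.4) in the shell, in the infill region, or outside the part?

infill

At z = 10.4 mm: the sphere: section is a regular 8-gon, circumradius = √(r²−h²) = √(8.5²−1.9²) = 8.285; the cube at (12, 16) is absent (z outside [17, 39]); the cube at (1.5, 13) is not intersected at this z (z outside [11, 33.5]); Taking the union: only the r=8.5 sphere is present, so the union is just that shape — 1 connected region; the cube at (7.5, 8) (footprint 6×28) is included at this height; After the difference (first − rest): starting from the result so far, the 6×28 cube at (7.5, 8) misses the remaining region (no effect) — 1 connected region. Overall, the cross-section is a single solid region. The nearest boundary edge runs (0.00, 8.28)→(5.86, 5.86); distance from the point to it = 4.25 mm. The point is inside the cross-section and 4.25 mm from the nearest boundary — more than the 3.2 mm shell width (4 × 0.8), so it's in the infill interior.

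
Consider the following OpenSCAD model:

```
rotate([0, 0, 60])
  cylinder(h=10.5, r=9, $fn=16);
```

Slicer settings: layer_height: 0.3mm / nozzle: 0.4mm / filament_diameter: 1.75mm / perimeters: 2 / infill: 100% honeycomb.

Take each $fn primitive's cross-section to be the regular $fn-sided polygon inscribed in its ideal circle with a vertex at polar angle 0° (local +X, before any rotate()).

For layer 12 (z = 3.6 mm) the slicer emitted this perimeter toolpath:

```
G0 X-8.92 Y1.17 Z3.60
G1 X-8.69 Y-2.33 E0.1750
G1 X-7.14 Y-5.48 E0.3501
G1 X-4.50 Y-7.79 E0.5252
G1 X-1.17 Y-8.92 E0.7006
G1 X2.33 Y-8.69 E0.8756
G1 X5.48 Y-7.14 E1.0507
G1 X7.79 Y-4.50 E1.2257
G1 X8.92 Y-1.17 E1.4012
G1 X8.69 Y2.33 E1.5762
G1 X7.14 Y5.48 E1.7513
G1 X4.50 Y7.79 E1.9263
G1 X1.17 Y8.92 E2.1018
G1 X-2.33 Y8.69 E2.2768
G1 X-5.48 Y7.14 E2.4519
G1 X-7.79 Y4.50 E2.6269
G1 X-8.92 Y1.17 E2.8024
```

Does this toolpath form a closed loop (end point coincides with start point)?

yes

Start point (G0): (-8.92, 1.17). End point (last G1): the path returns to the start — closed.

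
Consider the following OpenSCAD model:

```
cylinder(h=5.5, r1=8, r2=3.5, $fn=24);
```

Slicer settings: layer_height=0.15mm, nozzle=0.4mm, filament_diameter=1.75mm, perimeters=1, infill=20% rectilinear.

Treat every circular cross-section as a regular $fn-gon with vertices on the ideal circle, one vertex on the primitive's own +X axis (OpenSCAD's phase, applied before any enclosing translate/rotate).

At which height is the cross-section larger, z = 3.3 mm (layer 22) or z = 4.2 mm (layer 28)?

layer 22 (z = 3.3 mm)

Layer 22 (z = 3.3): the cone: at t=0.600 of its height the radius interpolates to r₁+(r₂−r₁)t = 5.300, giving a regular 24-gon of that circumradius (area = (24/2)·5.300²·sin(360°/24) = 87.24 mm²). So its area = 87.24 mm². Layer 28 (z = 4.2): the cone (r1=8→r2=3.5) has section circumradius 4.564 here — a regular 24-gon (area = (24/2)·4.564²·sin(360°/24) = 64.68 mm²). So its area = 64.68 mm². Layer 22 is larger (87.24 vs 64.68 mm²).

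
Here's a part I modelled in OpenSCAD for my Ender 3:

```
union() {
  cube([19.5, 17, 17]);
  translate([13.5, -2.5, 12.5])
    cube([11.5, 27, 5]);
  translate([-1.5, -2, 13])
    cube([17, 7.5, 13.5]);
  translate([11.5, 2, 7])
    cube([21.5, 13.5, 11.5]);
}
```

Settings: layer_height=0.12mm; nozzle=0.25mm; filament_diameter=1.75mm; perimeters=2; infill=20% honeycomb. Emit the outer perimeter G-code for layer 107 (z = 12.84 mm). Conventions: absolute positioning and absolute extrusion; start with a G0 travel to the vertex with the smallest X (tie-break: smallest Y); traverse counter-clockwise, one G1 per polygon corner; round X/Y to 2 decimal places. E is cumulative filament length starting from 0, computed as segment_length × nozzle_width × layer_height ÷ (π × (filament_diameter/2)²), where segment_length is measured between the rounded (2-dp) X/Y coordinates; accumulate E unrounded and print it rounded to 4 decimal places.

At z = 12.84 mm: the 19.5×17 cube contributes its full rectangle; the cube at (13.5, -2.5) (footprint 11.5×27) is included at this height; the cube at (-1.5, -2) does not reach this height (z outside [13, 26.5]); the cube at (11.5, 2) (footprint 21.5×13.5) is included at this height; Merging all regions: the regions partially overlap (shared area 284.25 mm²), so overlapping operands fuse into one piece — 1 connected region. The outline is a single polygon with 12 vertices. Extrusion per mm of travel: 0.25 × 0.12 / (π × 0.875²) = 0.012473. Accumulating E over each segment gives final E = 1.4967.

G0 X0.00 Y0.00 Z12.84
G1 X13.50 Y0.00 E0.1684
G1 X13.50 Y-2.50 E0.1996
G1 X25.00 Y-2.50 E0.3430
G1 X25.00 Y2.00 E0.3991
G1 X33.00 Y2.00 E0.4989
G1 X33.00 Y15.50 E0.6673
G1 X25.00 Y15.50 E0.7671
G1 X25.00 Y24.50 E0.8793
G1 X13.50 Y24.50 E1.0227
G1 X13.50 Y17.00 E1.1163
G1 X0.00 Y17.00 E1.2847
G1 X0.00 Y0.00 E1.4967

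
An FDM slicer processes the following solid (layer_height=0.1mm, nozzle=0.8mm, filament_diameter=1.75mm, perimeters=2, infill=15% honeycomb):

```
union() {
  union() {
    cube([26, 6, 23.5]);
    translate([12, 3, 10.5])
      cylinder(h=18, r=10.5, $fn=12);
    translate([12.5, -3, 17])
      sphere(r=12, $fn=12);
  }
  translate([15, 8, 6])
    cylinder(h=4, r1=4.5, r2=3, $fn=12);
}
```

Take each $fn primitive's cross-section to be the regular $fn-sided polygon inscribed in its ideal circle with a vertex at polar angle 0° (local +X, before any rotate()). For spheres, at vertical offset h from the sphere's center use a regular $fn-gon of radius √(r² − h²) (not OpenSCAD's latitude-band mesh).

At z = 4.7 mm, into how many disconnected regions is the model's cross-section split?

At z = 4.7 mm: the 26×6 cube contributes its full rectangle; the cylinder at (12, 3) is absent (z outside [10.5, 28.5]); the sphere at (12.5, -3) is not intersected at this z (|z−center|=12.300 > r=12); Taking the union: only the 26×6 cube is present, so the union is just that shape — 1 connected region; the cone at (15, 8) does not reach this height (z outside [6, 10]); Taking the union: only that combined region is present, so the union is just that shape — 1 connected region. The result has 1 disconnected region.

1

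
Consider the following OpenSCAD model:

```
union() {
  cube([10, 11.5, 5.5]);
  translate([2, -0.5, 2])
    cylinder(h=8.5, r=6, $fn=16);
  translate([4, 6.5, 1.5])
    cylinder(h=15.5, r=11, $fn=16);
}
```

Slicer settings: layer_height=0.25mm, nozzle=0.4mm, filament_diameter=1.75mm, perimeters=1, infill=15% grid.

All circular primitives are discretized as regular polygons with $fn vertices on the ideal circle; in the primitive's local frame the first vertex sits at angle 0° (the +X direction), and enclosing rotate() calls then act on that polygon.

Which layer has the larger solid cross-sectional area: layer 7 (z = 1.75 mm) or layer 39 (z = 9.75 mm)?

layer 39 (z = 9.75 mm)

Layer 7 (z = 1.75): the cube is present — its section is the full 10×11.5 rectangle (area 115.00 mm²); the cylinder at (2, -0.5) is not intersected at this z (z outside [2, 10.5]); the r=11 cylinder at (4, 6.5) gives a regular 16-gon of circumradius 11 (constant along its height) (area = (16/2)·11.000²·sin(360°/16) = 370.44 mm²); Combining (union): the 10×11.5 cube lies entirely inside the r=11 cylinder at (4, 6.5), so the union is just the r=11 cylinder at (4, 6.5) — area = 370.44 mm². So its area = 370.44 mm². Layer 39 (z = 9.75): the cube does not reach this height (z outside [0, 5.5]); the r=6 cylinder at (2, -0.5) gives a regular 16-gon of circumradius 6 (constant along its height) (area = (16/2)·6.000²·sin(360°/16) = 110.21 mm²); the r=11 cylinder at (4, 6.5) gives a regular 16-gon of circumradius 11 (constant along its height) (area = (16/2)·11.000²·sin(360°/16) = 370.44 mm²); Combining (union): the regions partially overlap — summed areas 480.65 mm² minus the doubly-counted overlap 90.39 mm² gives 390.26 mm² — area = 390.26 mm². So its area = 390.26 mm². Layer 39 is larger (390.26 vs 370.44 mm²).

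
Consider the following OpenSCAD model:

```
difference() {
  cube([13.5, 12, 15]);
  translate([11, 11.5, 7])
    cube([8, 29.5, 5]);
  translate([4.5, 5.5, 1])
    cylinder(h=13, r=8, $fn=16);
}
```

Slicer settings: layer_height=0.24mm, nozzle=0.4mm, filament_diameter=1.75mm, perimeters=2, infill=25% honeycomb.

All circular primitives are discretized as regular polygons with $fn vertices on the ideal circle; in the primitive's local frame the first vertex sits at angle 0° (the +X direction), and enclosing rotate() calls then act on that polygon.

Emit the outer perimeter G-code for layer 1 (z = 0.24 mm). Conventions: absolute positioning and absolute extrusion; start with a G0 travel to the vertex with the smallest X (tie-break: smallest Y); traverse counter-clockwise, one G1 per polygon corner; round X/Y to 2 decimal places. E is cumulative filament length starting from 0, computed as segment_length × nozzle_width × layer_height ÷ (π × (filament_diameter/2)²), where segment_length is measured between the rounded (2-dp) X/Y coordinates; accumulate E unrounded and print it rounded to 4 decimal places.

At z = 0.24 mm: the 13.5×12 cube contributes its full rectangle; the cube at (11, 11.5) is not intersected at this z (z outside [7, 12]); the cylinder at (4.5, 5.5) is not intersected at this z (z outside [1, 14]); Subtracting the remaining from the first: none of the subtracted shapes is present at this height, so the 13.5×12 cube is unchanged — 1 connected region. The outline is a single polygon with 4 vertices. Extrusion per mm of travel: 0.4 × 0.24 / (π × 0.875²) = 0.039912. Accumulating E over each segment gives final E = 2.0355.

G0 X0.00 Y0.00 Z0.24
G1 X13.50 Y0.00 E0.5388
G1 X13.50 Y12.00 E1.0178
G1 X0.00 Y12.00 E1.5566
G1 X0.00 Y0.00 E2.0355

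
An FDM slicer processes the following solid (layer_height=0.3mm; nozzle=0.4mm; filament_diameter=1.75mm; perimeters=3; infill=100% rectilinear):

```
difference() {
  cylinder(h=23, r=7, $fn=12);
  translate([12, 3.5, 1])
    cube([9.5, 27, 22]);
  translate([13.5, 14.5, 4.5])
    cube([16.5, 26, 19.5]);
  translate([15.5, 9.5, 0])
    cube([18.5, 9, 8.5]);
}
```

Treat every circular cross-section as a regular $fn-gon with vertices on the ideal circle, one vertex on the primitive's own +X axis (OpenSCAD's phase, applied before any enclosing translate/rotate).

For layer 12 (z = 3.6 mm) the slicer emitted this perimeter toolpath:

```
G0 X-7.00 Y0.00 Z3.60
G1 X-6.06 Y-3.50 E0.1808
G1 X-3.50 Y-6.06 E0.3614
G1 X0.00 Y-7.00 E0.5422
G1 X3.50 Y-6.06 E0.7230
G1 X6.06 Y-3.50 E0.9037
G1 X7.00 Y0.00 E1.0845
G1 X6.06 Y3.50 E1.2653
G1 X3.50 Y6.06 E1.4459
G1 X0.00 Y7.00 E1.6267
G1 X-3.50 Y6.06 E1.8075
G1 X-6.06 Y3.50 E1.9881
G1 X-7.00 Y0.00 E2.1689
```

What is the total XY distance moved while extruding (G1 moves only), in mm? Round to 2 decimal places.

43.47 mm

Sum the Euclidean lengths of each G1 segment: total = 43.47 mm.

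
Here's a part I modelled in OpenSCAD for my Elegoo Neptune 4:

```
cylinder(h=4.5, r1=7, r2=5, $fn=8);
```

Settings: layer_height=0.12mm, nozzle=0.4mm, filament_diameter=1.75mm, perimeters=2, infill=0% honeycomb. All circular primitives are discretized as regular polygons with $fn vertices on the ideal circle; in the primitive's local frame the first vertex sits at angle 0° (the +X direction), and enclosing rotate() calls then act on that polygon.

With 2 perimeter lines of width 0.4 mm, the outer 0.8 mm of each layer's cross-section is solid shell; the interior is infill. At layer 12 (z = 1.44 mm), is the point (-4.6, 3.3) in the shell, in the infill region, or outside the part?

shell

At z = 1.44 mm: the cone (r1=7→r2=5) has section circumradius 6.360 here — a regular 8-gon. Overall, the cross-section is a single solid region. The nearest boundary edge runs (-4.50, 4.50)→(-6.36, 0.00); distance from the point to it = 0.36 mm. The point is inside the cross-section, 0.36 mm from the nearest boundary — within the 0.8 mm shell band (2 × 0.4).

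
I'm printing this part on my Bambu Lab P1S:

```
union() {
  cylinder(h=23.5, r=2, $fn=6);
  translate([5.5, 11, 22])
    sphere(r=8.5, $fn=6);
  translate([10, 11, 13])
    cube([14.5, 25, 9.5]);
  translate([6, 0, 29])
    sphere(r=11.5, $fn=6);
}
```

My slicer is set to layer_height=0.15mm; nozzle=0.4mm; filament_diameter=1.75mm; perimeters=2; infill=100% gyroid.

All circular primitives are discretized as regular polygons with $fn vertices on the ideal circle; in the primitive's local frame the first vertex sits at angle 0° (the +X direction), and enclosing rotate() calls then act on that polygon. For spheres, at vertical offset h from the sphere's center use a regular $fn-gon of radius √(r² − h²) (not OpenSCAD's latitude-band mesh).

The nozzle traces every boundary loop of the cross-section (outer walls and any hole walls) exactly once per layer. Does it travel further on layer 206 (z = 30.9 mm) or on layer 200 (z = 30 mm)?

layer 200 (z = 30 mm)

Layer 206 (z = 30.9): the cylinder is absent (z outside [0, 23.5]); the sphere at (5.5, 11) does not reach this height (|z−center|=8.900 > r=8.5); the cube at (10, 11) does not reach this height (z outside [13, 22.5]); the r=11.5 sphere at (6, 0) contributes a regular 6-gon of circumradius √(11.5²−1.9²) = 11.342 (perimeter = 2·6·11.342·sin(180°/6) = 68.05 mm); Taking the union: only the r=11.5 sphere at (6, 0) is present, so the union is just that shape — boundary = 68.05 mm. So its perimeter = 68.05 mm. Layer 200 (z = 30): the cylinder is not intersected at this z (z outside [0, 23.5]); the r=8.5 sphere at (5.5, 11) slices to a regular 6-gon of circumradius 2.872 (√(r²−h²) with h=8 from center) (perimeter = 2·6·2.872·sin(180°/6) = 17.23 mm); the cube at (10, 11) is absent (z outside [13, 22.5]); the r=11.5 sphere at (6, 0) slices to a regular 6-gon of circumradius 11.456 (√(r²−h²) with h=1 from center) (perimeter = 2·6·11.456·sin(180°/6) = 68.74 mm); Merging all regions: the regions partially overlap (shared area 5.19 mm²), so the edge portions inside another operand are dropped and the merged outline is re-measured after clipping — boundary = 75.35 mm. So its perimeter = 75.35 mm. Layer 200 is larger (75.35 vs 68.05 mm).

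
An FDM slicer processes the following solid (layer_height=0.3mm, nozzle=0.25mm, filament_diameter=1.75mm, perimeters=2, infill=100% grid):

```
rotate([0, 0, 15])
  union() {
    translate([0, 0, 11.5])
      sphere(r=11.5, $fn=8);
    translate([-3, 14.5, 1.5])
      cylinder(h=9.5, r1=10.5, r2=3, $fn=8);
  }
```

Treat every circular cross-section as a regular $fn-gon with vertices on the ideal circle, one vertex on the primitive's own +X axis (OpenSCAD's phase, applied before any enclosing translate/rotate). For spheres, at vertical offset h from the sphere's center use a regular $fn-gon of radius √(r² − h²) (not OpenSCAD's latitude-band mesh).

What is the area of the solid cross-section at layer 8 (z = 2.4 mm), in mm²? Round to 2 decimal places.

At z = 2.4 mm: the r=11.5 sphere contributes a regular 8-gon of circumradius √(11.5²−9.1²) = 7.031 (area = (8/2)·7.031²·sin(360°/8) = 139.84 mm²); the cone at (-3, 14.5) (r1=10.5→r2=3) has section circumradius 9.789 here — a regular 8-gon (area = (8/2)·9.789²·sin(360°/8) = 271.06 mm²); Combining (union): the regions partially overlap — summed areas 410.90 mm² minus the doubly-counted overlap 4.64 mm² gives 406.26 mm² — area = 406.26 mm²; (whole slice rotated 15° about Z — lengths, areas and connectivity unchanged). Overall, the cross-section is a single solid region. Net area = 406.26 mm².

406.26 mm²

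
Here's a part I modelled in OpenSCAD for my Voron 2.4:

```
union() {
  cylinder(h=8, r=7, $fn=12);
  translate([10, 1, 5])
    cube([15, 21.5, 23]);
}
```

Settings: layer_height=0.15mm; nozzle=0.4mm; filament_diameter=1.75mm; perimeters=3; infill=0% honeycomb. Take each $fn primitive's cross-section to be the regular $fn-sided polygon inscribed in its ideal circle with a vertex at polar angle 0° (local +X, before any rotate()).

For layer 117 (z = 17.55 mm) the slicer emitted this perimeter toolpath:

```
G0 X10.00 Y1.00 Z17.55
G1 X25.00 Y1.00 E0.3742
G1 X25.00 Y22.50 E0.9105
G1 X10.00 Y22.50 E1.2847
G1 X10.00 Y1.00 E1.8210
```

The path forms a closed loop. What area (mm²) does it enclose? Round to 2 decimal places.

Apply the shoelace formula to the sequence of (X, Y) vertices; enclosed area = 322.50 mm².

322.50 mm²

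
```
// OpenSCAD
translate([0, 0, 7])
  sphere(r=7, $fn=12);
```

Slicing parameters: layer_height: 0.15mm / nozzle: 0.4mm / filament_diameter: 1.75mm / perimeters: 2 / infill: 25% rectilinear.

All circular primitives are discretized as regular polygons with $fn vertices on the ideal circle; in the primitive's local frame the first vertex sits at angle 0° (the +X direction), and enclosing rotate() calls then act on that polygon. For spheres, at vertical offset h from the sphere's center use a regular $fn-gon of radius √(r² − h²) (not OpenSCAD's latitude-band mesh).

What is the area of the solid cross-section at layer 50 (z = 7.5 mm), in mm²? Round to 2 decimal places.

146.25 mm²

At z = 7.5 mm: the r=7 sphere contributes a regular 12-gon of circumradius √(7²−0.5²) = 6.982 (area = (12/2)·6.982²·sin(360°/12) = 146.25 mm²). Overall, the cross-section is a single solid region. Net area = 146.25 mm².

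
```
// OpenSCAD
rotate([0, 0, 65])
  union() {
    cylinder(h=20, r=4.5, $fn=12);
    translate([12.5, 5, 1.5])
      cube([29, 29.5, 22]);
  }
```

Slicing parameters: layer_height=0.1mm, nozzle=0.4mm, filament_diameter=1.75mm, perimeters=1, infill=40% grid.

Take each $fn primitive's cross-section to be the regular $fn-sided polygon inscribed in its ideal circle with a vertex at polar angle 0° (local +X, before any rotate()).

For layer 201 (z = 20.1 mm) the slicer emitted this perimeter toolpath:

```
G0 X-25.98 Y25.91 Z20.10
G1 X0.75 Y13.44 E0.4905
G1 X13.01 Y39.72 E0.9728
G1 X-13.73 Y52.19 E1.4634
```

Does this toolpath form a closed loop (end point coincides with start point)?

Start point (G0): (-25.98, 25.91). End point (last G1): the path does not return to the start — open.

no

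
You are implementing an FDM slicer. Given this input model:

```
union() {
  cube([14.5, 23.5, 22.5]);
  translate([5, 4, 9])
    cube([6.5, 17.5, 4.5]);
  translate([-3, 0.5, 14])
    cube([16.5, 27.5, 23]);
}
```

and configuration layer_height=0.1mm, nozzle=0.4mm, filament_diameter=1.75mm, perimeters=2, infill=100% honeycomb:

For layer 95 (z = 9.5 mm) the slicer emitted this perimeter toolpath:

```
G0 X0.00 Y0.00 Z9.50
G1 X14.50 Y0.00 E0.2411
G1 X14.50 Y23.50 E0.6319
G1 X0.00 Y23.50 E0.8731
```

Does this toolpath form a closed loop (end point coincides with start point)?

Start point (G0): (0.00, 0.00). End point (last G1): the path does not return to the start — open.

no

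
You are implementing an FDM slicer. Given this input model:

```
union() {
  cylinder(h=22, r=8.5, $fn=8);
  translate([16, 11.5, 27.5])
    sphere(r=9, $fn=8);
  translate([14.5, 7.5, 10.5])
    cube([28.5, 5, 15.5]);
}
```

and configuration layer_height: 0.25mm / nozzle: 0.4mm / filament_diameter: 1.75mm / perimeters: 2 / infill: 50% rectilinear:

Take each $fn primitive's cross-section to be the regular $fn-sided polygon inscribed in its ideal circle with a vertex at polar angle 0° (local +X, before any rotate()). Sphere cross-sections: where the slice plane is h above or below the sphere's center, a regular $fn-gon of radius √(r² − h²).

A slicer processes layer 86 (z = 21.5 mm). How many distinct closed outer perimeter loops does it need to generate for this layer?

2

At z = 21.5 mm: the r=8.5 cylinder gives a regular 8-gon of circumradius 8.5 (constant along its height); the r=9 sphere at (16, 11.5) slices to a regular 8-gon of circumradius 6.708 (√(r²−h²) with h=6 from center); the cube at (14.5, 7.5) is present — its section is the full 28.5×5 rectangle; Taking the union: the regions partially overlap (shared area 37.52 mm²), so overlapping operands fuse into one piece — 2 connected regions. The result has 2 disconnected regions.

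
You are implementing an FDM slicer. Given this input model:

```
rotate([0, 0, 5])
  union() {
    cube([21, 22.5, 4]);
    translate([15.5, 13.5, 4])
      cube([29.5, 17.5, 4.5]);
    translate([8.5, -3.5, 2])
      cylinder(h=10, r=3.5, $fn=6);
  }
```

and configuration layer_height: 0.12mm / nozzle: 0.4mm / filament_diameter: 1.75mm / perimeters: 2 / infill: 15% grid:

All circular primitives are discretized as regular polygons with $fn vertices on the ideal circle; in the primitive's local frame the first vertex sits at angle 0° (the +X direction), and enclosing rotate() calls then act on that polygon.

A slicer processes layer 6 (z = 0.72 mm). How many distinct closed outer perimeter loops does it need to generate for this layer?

1

At z = 0.72 mm: the 21×22.5 cube contributes its full rectangle; the cube at (15.5, 13.5) is absent (z outside [4, 8.5]); the cylinder at (8.5, -3.5) does not reach this height (z outside [2, 12]); Combining (union): only the 21×22.5 cube is present, so the union is just that shape — 1 connected region; (whole slice rotated 5° about Z — lengths, areas and connectivity unchanged). The result has 1 disconnected region.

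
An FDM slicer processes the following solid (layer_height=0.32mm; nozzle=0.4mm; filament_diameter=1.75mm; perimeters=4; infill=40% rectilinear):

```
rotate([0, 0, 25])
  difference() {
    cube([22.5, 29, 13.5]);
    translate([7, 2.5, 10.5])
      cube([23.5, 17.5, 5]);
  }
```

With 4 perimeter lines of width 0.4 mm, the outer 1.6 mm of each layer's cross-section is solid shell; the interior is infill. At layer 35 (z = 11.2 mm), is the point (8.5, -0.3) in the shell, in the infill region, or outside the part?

At z = 11.2 mm: the cube (footprint 22.5×29) is included at this height; the 23.5×17.5 cube at (7, 2.5) contributes its full rectangle; After the difference (first − rest): starting from the 22.5×29 cube, the 23.5×17.5 cube at (7, 2.5) partially overlaps it — only the 271.25 mm² overlap (of its 411.25 mm²) is removed, clipping the outline — 1 connected region; (rotated 25° about Z; rotation is an isometry so areas/perimeters/island counts are preserved). Overall, the cross-section is a single solid region. Undo the 25° rotation: the query point maps to (7.577, -3.864) in the un-rotated model frame. The nearest boundary edge runs (22.50, 0.00)→(0.00, 0.00); distance from the point to it = 3.86 mm. The point is not inside any of the regions above, so it lies outside the cross-section (3.86 mm from the nearest boundary).

outside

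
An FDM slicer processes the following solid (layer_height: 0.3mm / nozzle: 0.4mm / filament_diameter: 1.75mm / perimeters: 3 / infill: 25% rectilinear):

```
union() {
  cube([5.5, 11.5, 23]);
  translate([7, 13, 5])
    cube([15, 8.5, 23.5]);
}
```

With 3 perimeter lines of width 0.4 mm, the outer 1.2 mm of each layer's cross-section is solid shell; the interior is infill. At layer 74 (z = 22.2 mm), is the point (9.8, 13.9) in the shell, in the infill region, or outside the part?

At z = 22.2 mm: the cube (footprint 5.5×11.5) is included at this height; the cube at (7, 13) is present — its section is the full 15×8.5 rectangle; Combining (union): the 2 present regions are separate (no shared area or edge), so areas and boundary lengths simply add and each stays a separate island — 2 connected regions. Overall, the cross-section has 2 separate islands. The nearest boundary edge runs (22.00, 13.00)→(7.00, 13.00); distance from the point to it = 0.90 mm. (Shell/infill is judged within the island containing the point — the largest one.) The point is inside the cross-section, 0.90 mm from the nearest boundary — within the 1.2 mm shell band (3 × 0.4).

shell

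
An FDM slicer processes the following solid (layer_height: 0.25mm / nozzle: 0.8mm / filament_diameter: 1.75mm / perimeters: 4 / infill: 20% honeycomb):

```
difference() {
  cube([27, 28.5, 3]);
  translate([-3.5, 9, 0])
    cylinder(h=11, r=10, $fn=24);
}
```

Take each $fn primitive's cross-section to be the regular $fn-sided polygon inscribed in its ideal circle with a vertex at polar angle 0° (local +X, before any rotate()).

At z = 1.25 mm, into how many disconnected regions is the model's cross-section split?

1

At z = 1.25 mm: the cube is present — its section is the full 27×28.5 rectangle; the r=10 cylinder at (-3.5, 9) gives a regular 24-gon of circumradius 10 (constant along its height); Taking the first minus the rest: starting from the 27×28.5 cube, the r=10 cylinder at (-3.5, 9) partially overlaps it — only the 87.04 mm² overlap (of its 310.58 mm²) is removed, clipping the outline — 1 connected region. The result has 1 disconnected region.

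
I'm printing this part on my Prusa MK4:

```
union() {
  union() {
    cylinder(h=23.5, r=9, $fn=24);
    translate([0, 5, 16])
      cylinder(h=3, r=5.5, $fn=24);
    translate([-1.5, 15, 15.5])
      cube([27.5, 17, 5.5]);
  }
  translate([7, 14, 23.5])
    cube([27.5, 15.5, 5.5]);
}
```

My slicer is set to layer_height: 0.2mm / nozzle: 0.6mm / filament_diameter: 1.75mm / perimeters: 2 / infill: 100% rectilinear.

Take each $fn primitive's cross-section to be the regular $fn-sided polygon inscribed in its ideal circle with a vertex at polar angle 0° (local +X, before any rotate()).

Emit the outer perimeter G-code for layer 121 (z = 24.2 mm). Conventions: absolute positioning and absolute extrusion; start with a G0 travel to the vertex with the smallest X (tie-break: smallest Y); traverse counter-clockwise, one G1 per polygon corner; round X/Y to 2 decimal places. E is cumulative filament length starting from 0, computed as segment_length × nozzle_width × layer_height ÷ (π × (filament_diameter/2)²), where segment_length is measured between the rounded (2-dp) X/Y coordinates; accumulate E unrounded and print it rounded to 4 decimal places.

G0 X7.00 Y14.00 Z24.20
G1 X34.50 Y14.00 E1.3720
G1 X34.50 Y29.50 E2.1453
G1 X7.00 Y29.50 E3.5173
G1 X7.00 Y14.00 E4.2906

At z = 24.2 mm: the cylinder does not reach this height (z outside [0, 23.5]); the cylinder at (0, 5) is not intersected at this z (z outside [16, 19]); the cube at (-1.5, 15) is not intersected at this z (z outside [15.5, 21]); Taking the union: nothing is present at this height; the 27.5×15.5 cube at (7, 14) contributes its full rectangle; Combining (union): only the 27.5×15.5 cube at (7, 14) is present, so the union is just that shape — 1 connected region. The outline is a single polygon with 4 vertices. Extrusion per mm of travel: 0.6 × 0.2 / (π × 0.875²) = 0.049890. Accumulating E over each segment gives final E = 4.2906.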